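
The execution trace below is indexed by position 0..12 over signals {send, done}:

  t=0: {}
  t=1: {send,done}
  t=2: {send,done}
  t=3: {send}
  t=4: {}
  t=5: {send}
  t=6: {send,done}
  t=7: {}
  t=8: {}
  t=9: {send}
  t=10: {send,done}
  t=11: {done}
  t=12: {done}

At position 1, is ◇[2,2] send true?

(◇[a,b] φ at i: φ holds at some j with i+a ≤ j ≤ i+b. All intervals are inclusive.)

Yes

Check send at each j in [3,3]:
  j=3: true
Found at j=3 → formula holds.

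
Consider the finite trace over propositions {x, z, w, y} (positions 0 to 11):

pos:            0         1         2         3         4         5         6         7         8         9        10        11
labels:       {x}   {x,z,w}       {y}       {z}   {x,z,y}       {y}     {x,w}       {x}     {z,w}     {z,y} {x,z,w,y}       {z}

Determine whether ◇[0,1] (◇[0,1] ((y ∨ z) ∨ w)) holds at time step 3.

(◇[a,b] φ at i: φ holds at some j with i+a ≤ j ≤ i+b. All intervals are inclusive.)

Check ◇[0,1] ((y ∨ z) ∨ w) at each j in [3,4]:
  j=3: holds (witness at 3)
  j=4: holds (witness at 4)
Found at j=3 → formula holds.

True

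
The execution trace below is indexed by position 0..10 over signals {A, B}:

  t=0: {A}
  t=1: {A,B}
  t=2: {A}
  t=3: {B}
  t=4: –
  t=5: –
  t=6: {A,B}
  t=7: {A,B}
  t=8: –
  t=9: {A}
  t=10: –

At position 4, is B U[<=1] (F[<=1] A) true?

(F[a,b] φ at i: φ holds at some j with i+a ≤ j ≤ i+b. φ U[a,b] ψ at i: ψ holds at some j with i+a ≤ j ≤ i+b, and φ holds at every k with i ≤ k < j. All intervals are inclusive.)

No

Need some j in [4,5] with F[<=1] A, and B at every k in [4,j-1].
  j=4: F[<=1] A — fails (none in [4,5]).
  j=5: F[<=1] A holds, but B fails at k=4 → not this j.
No j in the window works → until fails.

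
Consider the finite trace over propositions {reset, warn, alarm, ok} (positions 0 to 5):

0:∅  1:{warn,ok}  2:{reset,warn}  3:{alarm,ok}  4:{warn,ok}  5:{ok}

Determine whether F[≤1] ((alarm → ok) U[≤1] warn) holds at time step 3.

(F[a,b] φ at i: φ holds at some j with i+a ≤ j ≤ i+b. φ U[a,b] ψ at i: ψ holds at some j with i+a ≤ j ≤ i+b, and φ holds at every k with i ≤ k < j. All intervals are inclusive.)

Check ((alarm → ok) U[≤1] warn) at each j in [3,4]:
  j=3: holds
  j=4: holds
Found at j=3 → formula holds.

Yes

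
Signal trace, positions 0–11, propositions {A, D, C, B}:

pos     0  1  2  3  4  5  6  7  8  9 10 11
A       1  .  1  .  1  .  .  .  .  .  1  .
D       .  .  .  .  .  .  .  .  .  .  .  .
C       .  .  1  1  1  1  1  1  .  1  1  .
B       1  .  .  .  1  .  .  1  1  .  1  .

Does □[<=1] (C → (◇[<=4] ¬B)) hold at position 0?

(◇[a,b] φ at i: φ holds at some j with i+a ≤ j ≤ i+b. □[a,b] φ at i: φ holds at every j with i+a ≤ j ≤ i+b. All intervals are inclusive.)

Holds

Check (C → (◇[<=4] ¬B)) at every j in [0,1]:
  j=0: antecedent false → ✓
  j=1: antecedent false → ✓
All positions satisfy it → formula holds.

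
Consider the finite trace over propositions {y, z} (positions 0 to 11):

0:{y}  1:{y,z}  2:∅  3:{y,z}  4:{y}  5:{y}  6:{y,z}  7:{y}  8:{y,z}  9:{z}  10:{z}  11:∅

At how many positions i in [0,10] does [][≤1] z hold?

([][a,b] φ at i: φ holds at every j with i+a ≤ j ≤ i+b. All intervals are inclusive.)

Evaluate at each i in [0,10]:
  i=0: ✗ (fails at j=0)
  i=1: ✗ (fails at j=2)
  i=2: ✗ (fails at j=2)
  i=3: ✗ (fails at j=4)
  i=4: ✗ (fails at j=4)
  i=5: ✗ (fails at j=5)
  i=6: ✗ (fails at j=7)
  i=7: ✗ (fails at j=7)
  i=8: ✓ (all of [8,9])
  i=9: ✓ (all of [9,10])
  i=10: ✗ (fails at j=11)
Positions where it holds: {8, 9} → 2.

2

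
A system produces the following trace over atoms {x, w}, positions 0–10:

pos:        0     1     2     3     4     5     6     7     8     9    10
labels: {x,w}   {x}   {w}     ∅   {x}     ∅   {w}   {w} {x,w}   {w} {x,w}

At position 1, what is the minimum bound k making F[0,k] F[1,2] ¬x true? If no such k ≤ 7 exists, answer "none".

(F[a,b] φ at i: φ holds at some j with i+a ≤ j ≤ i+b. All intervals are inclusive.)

Scan j = 1,2,… for F[1,2] ¬x:
  j=1: holds
First hit at j=1, so smallest k = 1-1 = 0.

0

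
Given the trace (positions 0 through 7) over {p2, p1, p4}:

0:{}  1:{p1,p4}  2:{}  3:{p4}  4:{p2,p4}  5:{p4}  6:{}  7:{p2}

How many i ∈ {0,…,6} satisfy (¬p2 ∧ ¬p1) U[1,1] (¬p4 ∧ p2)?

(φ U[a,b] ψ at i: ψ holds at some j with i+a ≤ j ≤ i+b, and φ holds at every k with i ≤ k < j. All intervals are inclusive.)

1

Evaluate at each i in [0,6]:
  i=0: ✗ (no rhs in [1,1])
  i=1: ✗ (no rhs in [2,2])
  i=2: ✗ (no rhs in [3,3])
  i=3: ✗ (no rhs in [4,4])
  i=4: ✗ (no rhs in [5,5])
  i=5: ✗ (no rhs in [6,6])
  i=6: ✓ (rhs at j=7; lhs holds on [6,6])
Positions where it holds: {6} → 1.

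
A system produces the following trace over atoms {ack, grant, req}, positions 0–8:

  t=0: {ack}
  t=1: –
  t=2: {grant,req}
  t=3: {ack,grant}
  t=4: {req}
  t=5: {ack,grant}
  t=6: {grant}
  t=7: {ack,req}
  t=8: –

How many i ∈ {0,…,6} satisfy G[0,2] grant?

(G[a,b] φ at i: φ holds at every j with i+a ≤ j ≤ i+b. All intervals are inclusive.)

0

Evaluate at each i in [0,6]:
  i=0: ✗ (fails at j=0)
  i=1: ✗ (fails at j=1)
  i=2: ✗ (fails at j=4)
  i=3: ✗ (fails at j=4)
  i=4: ✗ (fails at j=4)
  i=5: ✗ (fails at j=7)
  i=6: ✗ (fails at j=7)
Positions where it holds: {} → 0.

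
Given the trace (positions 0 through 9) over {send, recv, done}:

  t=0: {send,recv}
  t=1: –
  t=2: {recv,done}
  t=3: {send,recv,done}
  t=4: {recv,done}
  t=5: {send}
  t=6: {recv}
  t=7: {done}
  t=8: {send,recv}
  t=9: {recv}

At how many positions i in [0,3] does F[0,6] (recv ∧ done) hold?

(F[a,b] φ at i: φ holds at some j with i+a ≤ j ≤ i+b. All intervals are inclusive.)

Evaluate at each i in [0,3]:
  i=0: ✓ (witness j=2)
  i=1: ✓ (witness j=2)
  i=2: ✓ (witness j=2)
  i=3: ✓ (witness j=3)
Positions where it holds: {0, 1, 2, 3} → 4.

4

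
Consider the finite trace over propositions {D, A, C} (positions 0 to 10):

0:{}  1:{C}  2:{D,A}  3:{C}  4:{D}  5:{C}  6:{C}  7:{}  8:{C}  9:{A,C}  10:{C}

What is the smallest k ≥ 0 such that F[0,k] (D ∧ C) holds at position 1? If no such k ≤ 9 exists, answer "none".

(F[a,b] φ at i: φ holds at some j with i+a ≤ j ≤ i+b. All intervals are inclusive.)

none

Scan j = 1,2,… for (D ∧ C):
  j=1: fails
  j=2: fails
  j=3: fails
  j=4: fails
  j=5: fails
  j=6: fails
  j=7: fails
  j=8: fails
  j=9: fails
  j=10: fails
No j in [1,10] satisfies it → none.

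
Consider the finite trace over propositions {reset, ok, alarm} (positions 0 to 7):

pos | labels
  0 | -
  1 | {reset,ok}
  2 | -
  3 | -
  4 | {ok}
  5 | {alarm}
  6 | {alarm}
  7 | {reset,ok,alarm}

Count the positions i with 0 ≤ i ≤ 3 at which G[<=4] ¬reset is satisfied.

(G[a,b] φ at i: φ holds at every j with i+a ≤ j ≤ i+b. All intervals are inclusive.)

1

Evaluate at each i in [0,3]:
  i=0: ✗ (fails at j=1)
  i=1: ✗ (fails at j=1)
  i=2: ✓ (all of [2,6])
  i=3: ✗ (fails at j=7)
Positions where it holds: {2} → 1.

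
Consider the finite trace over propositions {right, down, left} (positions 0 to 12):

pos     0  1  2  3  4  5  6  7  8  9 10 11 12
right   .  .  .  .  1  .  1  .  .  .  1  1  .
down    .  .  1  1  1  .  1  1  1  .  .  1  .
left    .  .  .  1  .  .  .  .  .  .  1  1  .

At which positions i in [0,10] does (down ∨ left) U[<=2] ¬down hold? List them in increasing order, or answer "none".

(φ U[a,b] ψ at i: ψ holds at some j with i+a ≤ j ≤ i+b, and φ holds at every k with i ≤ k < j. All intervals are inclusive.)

Evaluate at each i in [0,10]:
  i=0: ✓ (rhs at j=0)
  i=1: ✓ (rhs at j=1)
  i=2: ✗ (no rhs in [2,4])
  i=3: ✓ (rhs at j=5; lhs holds on [3,4])
  i=4: ✓ (rhs at j=5; lhs holds on [4,4])
  i=5: ✓ (rhs at j=5)
  i=6: ✗ (no rhs in [6,8])
  i=7: ✓ (rhs at j=9; lhs holds on [7,8])
  i=8: ✓ (rhs at j=9; lhs holds on [8,8])
  i=9: ✓ (rhs at j=9)
  i=10: ✓ (rhs at j=10)

0, 1, 3, 4, 5, 7, 8, 9, 10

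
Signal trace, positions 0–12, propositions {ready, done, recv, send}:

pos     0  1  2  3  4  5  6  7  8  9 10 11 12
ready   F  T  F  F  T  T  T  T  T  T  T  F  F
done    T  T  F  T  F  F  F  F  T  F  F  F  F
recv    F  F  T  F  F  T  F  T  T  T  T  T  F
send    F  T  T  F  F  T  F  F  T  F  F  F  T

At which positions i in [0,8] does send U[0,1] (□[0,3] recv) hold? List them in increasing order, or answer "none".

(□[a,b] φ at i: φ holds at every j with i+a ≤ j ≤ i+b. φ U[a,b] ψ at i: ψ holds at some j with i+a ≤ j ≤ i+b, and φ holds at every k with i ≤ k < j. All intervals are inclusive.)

7, 8

Evaluate at each i in [0,8]:
  i=0: ✗ (no rhs in [0,1])
  i=1: ✗ (no rhs in [1,2])
  i=2: ✗ (no rhs in [2,3])
  i=3: ✗ (no rhs in [3,4])
  i=4: ✗ (no rhs in [4,5])
  i=5: ✗ (no rhs in [5,6])
  i=6: ✗ (lhs fails at k=6 before rhs at j=7)
  i=7: ✓ (rhs at j=7)
  i=8: ✓ (rhs at j=8)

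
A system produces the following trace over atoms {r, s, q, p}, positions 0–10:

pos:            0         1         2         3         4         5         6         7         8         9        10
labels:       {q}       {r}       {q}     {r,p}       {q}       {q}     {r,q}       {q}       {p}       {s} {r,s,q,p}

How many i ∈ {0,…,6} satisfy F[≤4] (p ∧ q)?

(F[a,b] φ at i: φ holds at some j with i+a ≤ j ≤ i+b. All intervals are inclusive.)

Evaluate at each i in [0,6]:
  i=0: ✗ (none in [0,4])
  i=1: ✗ (none in [1,5])
  i=2: ✗ (none in [2,6])
  i=3: ✗ (none in [3,7])
  i=4: ✗ (none in [4,8])
  i=5: ✗ (none in [5,9])
  i=6: ✓ (witness j=10)
Positions where it holds: {6} → 1.

1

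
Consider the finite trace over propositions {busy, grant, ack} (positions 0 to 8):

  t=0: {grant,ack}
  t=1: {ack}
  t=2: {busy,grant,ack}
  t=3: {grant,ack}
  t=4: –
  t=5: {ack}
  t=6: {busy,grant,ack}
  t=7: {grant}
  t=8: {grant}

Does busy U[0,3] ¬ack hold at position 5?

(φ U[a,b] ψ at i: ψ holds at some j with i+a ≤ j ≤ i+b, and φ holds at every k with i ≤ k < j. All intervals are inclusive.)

Need some j in [5,8] with ¬ack, and busy at every k in [5,j-1].
  j=5: ¬ack false.
  j=6: ¬ack false.
  j=7: ¬ack holds, but busy fails at k=5 → not this j.
  j=8: ¬ack holds, but busy fails at k=5 → not this j.
No j in the window works → until fails.

No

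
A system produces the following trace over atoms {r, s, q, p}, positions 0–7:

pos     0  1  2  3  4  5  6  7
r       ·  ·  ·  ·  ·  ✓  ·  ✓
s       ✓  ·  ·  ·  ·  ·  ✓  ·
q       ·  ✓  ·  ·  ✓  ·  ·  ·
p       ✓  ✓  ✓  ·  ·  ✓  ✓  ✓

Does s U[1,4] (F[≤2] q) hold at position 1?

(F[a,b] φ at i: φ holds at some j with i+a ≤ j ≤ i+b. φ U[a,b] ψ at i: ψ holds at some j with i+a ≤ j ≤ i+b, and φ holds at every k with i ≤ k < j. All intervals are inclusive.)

False

Need some j in [2,5] with F[≤2] q, and s at every k in [1,j-1].
  j=2: F[≤2] q holds, but s fails at k=1 → not this j.
  j=3: F[≤2] q holds, but s fails at k=1 → not this j.
  j=4: F[≤2] q holds, but s fails at k=1 → not this j.
  j=5: F[≤2] q — fails (none in [5,7]).
No j in the window works → until fails.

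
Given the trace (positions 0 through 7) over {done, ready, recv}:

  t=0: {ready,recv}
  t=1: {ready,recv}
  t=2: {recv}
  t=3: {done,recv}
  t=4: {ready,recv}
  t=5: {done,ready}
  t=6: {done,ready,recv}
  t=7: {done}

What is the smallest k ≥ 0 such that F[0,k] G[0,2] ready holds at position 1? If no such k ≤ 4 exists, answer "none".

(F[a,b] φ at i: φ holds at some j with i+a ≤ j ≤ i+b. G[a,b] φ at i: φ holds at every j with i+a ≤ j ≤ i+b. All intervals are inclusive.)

Scan j = 1,2,… for G[0,2] ready:
  j=1: fails
  j=2: fails
  j=3: fails
  j=4: holds
First hit at j=4, so smallest k = 4-1 = 3.

3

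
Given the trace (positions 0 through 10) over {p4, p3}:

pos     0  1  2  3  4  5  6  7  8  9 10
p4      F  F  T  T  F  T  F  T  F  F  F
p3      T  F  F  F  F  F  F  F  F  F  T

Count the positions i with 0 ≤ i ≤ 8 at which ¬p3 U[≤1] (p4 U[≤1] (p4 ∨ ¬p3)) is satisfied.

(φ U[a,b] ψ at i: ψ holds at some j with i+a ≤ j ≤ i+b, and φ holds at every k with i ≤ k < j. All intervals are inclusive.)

8

Evaluate at each i in [0,8]:
  i=0: ✗ (lhs fails at k=0 before rhs at j=1)
  i=1: ✓ (rhs at j=1)
  i=2: ✓ (rhs at j=2)
  i=3: ✓ (rhs at j=3)
  i=4: ✓ (rhs at j=4)
  i=5: ✓ (rhs at j=5)
  i=6: ✓ (rhs at j=6)
  i=7: ✓ (rhs at j=7)
  i=8: ✓ (rhs at j=8)
Positions where it holds: {1, 2, 3, 4, 5, 6, 7, 8} → 8.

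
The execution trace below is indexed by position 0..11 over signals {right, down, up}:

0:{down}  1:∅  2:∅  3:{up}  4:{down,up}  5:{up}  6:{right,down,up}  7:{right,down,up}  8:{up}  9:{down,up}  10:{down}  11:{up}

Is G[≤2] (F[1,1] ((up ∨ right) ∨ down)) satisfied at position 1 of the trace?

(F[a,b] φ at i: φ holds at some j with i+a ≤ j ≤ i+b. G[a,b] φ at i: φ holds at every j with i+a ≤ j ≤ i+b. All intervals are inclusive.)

No

Check F[1,1] ((up ∨ right) ∨ down) at every j in [1,3]:
  j=1: fails (none in [2,2])
  j=2: holds (witness at 3)
  j=3: holds (witness at 4)
Fails at j=1 → formula fails.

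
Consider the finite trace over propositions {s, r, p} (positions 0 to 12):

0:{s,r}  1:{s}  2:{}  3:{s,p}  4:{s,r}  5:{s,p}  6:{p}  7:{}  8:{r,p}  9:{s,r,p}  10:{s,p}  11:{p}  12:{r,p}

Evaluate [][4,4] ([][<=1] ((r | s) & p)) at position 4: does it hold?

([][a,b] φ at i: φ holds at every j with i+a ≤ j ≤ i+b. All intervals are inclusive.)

Check [][<=1] ((r | s) & p) at every j in [8,8]:
  j=8: holds on [8,9]
All positions satisfy it → formula holds.

Yes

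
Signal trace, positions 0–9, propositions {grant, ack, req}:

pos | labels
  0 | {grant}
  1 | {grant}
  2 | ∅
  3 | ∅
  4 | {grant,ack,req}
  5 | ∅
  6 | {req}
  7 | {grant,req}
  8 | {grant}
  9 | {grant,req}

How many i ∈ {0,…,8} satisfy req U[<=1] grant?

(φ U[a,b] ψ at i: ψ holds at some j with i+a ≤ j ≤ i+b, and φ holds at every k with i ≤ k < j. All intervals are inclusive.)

Evaluate at each i in [0,8]:
  i=0: ✓ (rhs at j=0)
  i=1: ✓ (rhs at j=1)
  i=2: ✗ (no rhs in [2,3])
  i=3: ✗ (lhs fails at k=3 before rhs at j=4)
  i=4: ✓ (rhs at j=4)
  i=5: ✗ (no rhs in [5,6])
  i=6: ✓ (rhs at j=7; lhs holds on [6,6])
  i=7: ✓ (rhs at j=7)
  i=8: ✓ (rhs at j=8)
Positions where it holds: {0, 1, 4, 6, 7, 8} → 6.

6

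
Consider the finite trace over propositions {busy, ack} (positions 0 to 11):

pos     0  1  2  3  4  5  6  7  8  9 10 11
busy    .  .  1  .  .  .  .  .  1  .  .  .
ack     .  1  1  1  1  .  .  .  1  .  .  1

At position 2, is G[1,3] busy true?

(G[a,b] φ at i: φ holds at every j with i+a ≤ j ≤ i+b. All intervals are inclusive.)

Check busy at every j in [3,5]:
  j=3: false
  j=4: false
  j=5: false
Fails at j=3 → formula fails.

Does not hold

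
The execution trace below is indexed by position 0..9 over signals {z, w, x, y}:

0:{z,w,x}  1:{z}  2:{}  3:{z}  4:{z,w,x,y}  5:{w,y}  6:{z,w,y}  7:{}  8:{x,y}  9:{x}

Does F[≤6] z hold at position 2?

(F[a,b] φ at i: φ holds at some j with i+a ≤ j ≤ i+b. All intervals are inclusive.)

Check z at each j in [2,8]:
  j=2: false
  j=3: true
  j=4: true
  j=5: false
  j=6: true
  j=7: false
  j=8: false
Found at j=3 → formula holds.

True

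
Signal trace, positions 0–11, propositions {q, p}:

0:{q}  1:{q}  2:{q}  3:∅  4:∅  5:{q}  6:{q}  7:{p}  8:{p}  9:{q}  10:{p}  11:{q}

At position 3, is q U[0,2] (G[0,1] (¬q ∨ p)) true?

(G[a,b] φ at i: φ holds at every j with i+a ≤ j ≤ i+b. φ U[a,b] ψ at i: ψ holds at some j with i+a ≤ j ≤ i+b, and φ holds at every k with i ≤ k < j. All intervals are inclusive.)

Holds

Need some j in [3,5] with G[0,1] (¬q ∨ p), and q at every k in [3,j-1].
  j=3: G[0,1] (¬q ∨ p) holds; no prefix to check → satisfied.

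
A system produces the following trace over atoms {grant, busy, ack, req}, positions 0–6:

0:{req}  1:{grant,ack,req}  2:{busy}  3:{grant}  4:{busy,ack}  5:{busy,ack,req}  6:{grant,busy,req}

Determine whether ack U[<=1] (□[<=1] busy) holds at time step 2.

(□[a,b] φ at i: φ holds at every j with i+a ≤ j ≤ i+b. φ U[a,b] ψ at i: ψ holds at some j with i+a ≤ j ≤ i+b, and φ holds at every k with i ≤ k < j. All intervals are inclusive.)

Does not hold

Need some j in [2,3] with □[<=1] busy, and ack at every k in [2,j-1].
  j=2: □[<=1] busy — fails at 3.
  j=3: □[<=1] busy — fails at 3.
No j in the window works → until fails.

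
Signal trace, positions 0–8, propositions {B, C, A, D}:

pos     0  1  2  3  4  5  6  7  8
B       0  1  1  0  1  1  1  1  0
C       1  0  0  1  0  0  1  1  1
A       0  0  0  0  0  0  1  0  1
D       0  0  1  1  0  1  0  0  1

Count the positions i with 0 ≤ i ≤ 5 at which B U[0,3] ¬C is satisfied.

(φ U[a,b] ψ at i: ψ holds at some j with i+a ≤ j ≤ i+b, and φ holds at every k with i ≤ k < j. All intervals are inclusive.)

Evaluate at each i in [0,5]:
  i=0: ✗ (lhs fails at k=0 before rhs at j=1)
  i=1: ✓ (rhs at j=1)
  i=2: ✓ (rhs at j=2)
  i=3: ✗ (lhs fails at k=3 before rhs at j=4)
  i=4: ✓ (rhs at j=4)
  i=5: ✓ (rhs at j=5)
Positions where it holds: {1, 2, 4, 5} → 4.

4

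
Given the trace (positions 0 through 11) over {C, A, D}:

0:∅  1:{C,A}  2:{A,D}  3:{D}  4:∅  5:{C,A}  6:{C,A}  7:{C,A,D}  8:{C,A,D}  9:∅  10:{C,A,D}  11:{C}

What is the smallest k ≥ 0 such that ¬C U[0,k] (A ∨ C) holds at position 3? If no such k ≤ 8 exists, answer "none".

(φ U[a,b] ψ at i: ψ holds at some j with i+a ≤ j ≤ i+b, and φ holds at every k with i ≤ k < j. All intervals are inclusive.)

2

Need earliest j ≥ 3 with (A ∨ C), and ¬C at every k in [3,j-1].
  j=3: rhs fails.
  j=4: rhs fails.
  j=5: rhs holds; lhs holds on [3,4]. k = 2.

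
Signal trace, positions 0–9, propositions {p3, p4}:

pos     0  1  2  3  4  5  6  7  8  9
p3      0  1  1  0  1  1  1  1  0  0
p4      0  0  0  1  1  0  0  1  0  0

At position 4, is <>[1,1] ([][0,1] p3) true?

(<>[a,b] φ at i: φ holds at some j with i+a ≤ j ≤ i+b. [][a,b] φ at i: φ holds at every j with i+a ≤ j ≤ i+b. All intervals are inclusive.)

Yes

Check [][0,1] p3 at each j in [5,5]:
  j=5: holds on [5,6]
Found at j=5 → formula holds.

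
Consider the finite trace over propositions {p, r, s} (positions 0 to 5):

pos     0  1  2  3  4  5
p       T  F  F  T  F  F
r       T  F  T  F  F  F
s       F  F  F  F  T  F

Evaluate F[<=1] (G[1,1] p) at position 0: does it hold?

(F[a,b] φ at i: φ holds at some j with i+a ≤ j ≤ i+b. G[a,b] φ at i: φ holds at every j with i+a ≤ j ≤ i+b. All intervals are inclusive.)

Check G[1,1] p at each j in [0,1]:
  j=0: fails at 1
  j=1: fails at 2
No position in the window satisfies it → formula fails.

No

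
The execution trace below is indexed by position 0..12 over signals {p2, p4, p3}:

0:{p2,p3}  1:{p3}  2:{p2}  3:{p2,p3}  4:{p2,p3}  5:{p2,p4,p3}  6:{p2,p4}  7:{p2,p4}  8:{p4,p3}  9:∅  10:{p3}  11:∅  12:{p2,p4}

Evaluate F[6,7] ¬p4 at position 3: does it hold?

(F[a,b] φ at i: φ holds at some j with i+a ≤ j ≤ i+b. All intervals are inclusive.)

Yes

Check ¬p4 at each j in [9,10]:
  j=9: true
  j=10: true
Found at j=9 → formula holds.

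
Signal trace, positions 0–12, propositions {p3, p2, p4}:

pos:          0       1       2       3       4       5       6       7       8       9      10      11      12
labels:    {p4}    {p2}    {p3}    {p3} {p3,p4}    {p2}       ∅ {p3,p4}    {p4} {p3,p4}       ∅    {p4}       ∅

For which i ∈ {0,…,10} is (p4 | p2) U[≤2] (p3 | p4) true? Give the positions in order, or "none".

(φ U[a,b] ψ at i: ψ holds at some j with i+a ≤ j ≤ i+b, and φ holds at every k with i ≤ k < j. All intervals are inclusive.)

Evaluate at each i in [0,10]:
  i=0: ✓ (rhs at j=0)
  i=1: ✓ (rhs at j=2; lhs holds on [1,1])
  i=2: ✓ (rhs at j=2)
  i=3: ✓ (rhs at j=3)
  i=4: ✓ (rhs at j=4)
  i=5: ✗ (lhs fails at k=6 before rhs at j=7)
  i=6: ✗ (lhs fails at k=6 before rhs at j=7)
  i=7: ✓ (rhs at j=7)
  i=8: ✓ (rhs at j=8)
  i=9: ✓ (rhs at j=9)
  i=10: ✗ (lhs fails at k=10 before rhs at j=11)

0, 1, 2, 3, 4, 7, 8, 9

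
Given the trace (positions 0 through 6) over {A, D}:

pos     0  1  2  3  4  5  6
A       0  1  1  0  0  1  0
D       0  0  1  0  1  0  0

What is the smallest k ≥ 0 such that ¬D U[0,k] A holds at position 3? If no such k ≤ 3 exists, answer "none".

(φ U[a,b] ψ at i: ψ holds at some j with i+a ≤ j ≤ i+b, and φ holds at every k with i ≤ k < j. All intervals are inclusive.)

Need earliest j ≥ 3 with A, and ¬D at every k in [3,j-1].
  j=3: rhs fails.
  j=4: rhs fails.
  j=5: rhs holds but lhs fails at k=4.
  j=6: rhs fails.
No witness within the range → none.

none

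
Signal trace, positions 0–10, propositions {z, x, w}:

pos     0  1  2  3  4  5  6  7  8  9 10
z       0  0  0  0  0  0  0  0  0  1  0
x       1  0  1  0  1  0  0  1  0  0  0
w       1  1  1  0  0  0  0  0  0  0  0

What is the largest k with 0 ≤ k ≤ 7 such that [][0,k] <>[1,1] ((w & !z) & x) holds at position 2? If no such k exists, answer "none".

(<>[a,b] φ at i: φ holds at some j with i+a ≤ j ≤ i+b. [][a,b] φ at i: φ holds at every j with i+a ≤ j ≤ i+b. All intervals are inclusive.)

<>[1,1] ((w & !z) & x) must hold from j=2 onward; find where it first fails.
  j=2: fails → no k works.

none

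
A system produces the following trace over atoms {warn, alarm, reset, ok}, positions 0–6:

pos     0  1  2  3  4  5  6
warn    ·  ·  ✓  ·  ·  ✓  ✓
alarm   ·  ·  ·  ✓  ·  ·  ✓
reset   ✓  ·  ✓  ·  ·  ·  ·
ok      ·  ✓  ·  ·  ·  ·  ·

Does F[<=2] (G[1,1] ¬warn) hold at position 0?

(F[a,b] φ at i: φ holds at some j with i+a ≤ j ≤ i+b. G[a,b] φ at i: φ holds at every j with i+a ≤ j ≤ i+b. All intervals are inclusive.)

Check G[1,1] ¬warn at each j in [0,2]:
  j=0: holds on [1,1]
  j=1: fails at 2
  j=2: holds on [3,3]
Found at j=0 → formula holds.

Holds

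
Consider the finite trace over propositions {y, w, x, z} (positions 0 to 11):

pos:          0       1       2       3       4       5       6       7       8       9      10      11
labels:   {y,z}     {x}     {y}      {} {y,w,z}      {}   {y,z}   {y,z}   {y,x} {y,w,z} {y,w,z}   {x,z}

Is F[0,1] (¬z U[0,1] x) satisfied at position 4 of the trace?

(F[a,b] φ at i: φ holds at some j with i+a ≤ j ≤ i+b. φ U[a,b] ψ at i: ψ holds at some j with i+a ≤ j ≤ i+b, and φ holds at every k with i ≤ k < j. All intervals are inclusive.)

Check (¬z U[0,1] x) at each j in [4,5]:
  j=4: fails
  j=5: fails
No position in the window satisfies it → formula fails.

No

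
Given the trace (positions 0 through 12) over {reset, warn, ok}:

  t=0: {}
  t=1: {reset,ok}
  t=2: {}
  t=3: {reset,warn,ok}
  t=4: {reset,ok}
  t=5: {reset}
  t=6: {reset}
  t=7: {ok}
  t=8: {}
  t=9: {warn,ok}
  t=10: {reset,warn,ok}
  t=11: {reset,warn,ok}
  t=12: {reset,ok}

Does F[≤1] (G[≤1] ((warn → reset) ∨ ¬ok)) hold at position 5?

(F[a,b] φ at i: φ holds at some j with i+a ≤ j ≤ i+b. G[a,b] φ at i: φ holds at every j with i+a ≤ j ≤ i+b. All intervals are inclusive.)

Yes

Check G[≤1] ((warn → reset) ∨ ¬ok) at each j in [5,6]:
  j=5: holds on [5,6]
  j=6: holds on [6,7]
Found at j=5 → formula holds.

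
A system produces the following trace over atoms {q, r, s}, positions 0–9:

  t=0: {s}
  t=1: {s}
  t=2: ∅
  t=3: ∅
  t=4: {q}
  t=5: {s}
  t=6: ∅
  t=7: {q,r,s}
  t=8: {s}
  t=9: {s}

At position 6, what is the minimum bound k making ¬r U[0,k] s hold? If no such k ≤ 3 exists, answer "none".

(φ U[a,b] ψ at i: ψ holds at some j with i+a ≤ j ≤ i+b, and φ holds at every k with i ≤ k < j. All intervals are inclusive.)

Need earliest j ≥ 6 with s, and ¬r at every k in [6,j-1].
  j=6: rhs fails.
  j=7: rhs holds; lhs holds on [6,6]. k = 1.

1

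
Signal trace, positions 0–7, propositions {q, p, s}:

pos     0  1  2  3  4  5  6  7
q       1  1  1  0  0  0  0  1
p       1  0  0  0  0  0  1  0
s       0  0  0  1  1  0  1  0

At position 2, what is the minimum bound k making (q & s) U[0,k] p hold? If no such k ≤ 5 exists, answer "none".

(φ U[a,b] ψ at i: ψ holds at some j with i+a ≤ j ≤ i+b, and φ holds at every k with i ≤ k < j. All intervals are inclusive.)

none

Need earliest j ≥ 2 with p, and (q & s) at every k in [2,j-1].
  j=2: rhs fails.
  j=3: rhs fails.
  j=4: rhs fails.
  j=5: rhs fails.
  j=6: rhs holds but lhs fails at k=2.
  j=7: rhs fails.
No witness within the range → none.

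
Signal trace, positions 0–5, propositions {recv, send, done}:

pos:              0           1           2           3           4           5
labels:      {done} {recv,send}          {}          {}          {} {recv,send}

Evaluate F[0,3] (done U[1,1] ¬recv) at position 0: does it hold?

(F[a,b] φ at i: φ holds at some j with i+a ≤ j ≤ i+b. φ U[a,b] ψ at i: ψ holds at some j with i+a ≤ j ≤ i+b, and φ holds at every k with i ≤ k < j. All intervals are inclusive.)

False

Check (done U[1,1] ¬recv) at each j in [0,3]:
  j=0: fails
  j=1: fails
  j=2: fails
  j=3: fails
No position in the window satisfies it → formula fails.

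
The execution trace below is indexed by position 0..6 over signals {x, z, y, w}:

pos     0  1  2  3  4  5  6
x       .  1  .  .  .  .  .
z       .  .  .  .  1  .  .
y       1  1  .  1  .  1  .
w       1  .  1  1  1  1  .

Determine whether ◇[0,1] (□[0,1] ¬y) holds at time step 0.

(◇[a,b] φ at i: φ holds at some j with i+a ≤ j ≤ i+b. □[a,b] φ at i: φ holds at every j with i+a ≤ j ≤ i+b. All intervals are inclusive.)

Check □[0,1] ¬y at each j in [0,1]:
  j=0: fails at 0
  j=1: fails at 1
No position in the window satisfies it → formula fails.

Does not hold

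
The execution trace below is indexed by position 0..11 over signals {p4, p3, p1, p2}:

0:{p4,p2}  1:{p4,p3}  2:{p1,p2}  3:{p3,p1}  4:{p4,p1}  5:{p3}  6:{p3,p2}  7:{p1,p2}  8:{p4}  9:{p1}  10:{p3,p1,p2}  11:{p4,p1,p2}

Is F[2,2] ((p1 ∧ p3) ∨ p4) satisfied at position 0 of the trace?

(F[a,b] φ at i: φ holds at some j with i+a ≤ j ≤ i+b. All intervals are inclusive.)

No

Check ((p1 ∧ p3) ∨ p4) at each j in [2,2]:
  j=2: false
No position in the window satisfies it → formula fails.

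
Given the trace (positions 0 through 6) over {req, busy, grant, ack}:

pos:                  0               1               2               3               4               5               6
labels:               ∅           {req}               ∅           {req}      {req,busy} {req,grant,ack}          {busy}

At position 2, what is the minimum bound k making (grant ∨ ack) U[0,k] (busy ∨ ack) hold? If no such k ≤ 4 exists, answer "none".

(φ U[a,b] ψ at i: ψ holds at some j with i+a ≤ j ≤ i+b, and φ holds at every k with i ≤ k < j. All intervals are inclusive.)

none

Need earliest j ≥ 2 with (busy ∨ ack), and (grant ∨ ack) at every k in [2,j-1].
  j=2: rhs fails.
  j=3: rhs fails.
  j=4: rhs holds but lhs fails at k=2.
  j=5: rhs holds but lhs fails at k=2.
  j=6: rhs holds but lhs fails at k=2.
No witness within the range → none.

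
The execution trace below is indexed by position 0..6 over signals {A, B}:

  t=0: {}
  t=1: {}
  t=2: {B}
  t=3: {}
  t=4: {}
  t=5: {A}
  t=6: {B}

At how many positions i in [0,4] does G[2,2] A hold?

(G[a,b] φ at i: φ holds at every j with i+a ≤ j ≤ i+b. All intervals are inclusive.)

1

Evaluate at each i in [0,4]:
  i=0: ✗ (fails at j=2)
  i=1: ✗ (fails at j=3)
  i=2: ✗ (fails at j=4)
  i=3: ✓ (all of [5,5])
  i=4: ✗ (fails at j=6)
Positions where it holds: {3} → 1.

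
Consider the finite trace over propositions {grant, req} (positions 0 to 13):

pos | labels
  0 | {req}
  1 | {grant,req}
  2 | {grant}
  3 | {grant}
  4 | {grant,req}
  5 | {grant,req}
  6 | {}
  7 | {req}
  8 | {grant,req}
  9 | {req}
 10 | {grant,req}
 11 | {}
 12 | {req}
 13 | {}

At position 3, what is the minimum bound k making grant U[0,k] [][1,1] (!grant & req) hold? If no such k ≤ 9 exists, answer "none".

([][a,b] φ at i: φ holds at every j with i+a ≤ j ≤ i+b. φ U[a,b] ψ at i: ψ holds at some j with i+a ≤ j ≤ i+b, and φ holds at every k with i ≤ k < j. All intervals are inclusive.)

Need earliest j ≥ 3 with [][1,1] (!grant & req), and grant at every k in [3,j-1].
  j=3: rhs fails.
  j=4: rhs fails.
  j=5: rhs fails.
  j=6: rhs holds; lhs holds on [3,5]. k = 3.

3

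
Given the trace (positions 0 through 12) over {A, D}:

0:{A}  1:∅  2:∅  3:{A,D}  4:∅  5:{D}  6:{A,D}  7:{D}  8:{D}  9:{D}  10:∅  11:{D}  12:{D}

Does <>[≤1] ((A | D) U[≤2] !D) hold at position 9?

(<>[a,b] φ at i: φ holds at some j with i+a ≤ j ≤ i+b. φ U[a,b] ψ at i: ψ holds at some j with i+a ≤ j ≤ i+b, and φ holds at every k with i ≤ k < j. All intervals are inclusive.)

Check ((A | D) U[≤2] !D) at each j in [9,10]:
  j=9: holds
  j=10: holds
Found at j=9 → formula holds.

True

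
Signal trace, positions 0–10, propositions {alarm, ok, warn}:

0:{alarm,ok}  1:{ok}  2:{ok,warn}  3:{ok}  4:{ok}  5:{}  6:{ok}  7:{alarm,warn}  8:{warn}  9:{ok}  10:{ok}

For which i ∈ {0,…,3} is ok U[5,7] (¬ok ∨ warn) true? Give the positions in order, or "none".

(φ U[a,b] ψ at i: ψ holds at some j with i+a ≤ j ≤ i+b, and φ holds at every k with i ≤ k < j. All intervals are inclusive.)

0

Evaluate at each i in [0,3]:
  i=0: ✓ (rhs at j=5; lhs holds on [0,4])
  i=1: ✗ (lhs fails at k=5 before rhs at j=7)
  i=2: ✗ (lhs fails at k=5 before rhs at j=7)
  i=3: ✗ (lhs fails at k=5 before rhs at j=8)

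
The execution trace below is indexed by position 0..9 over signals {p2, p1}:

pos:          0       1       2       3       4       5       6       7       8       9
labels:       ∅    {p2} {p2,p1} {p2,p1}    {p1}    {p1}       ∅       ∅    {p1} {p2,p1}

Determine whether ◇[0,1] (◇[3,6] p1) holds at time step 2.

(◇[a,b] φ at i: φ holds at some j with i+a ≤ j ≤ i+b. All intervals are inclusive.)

True

Check ◇[3,6] p1 at each j in [2,3]:
  j=2: holds (witness at 5)
  j=3: holds (witness at 8)
Found at j=2 → formula holds.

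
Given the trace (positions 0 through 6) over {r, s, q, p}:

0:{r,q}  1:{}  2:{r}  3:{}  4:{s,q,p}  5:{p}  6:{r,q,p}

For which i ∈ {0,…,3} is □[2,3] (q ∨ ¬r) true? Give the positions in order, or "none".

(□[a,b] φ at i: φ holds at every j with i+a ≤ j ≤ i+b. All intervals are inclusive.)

1, 2, 3

Evaluate at each i in [0,3]:
  i=0: ✗ (fails at j=2)
  i=1: ✓ (all of [3,4])
  i=2: ✓ (all of [4,5])
  i=3: ✓ (all of [5,6])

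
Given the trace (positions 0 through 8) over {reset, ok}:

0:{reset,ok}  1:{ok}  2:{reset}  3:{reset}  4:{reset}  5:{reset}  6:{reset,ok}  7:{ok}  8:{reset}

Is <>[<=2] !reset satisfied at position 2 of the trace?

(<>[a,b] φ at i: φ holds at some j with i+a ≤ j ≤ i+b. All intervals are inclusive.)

Does not hold

Check !reset at each j in [2,4]:
  j=2: false
  j=3: false
  j=4: false
No position in the window satisfies it → formula fails.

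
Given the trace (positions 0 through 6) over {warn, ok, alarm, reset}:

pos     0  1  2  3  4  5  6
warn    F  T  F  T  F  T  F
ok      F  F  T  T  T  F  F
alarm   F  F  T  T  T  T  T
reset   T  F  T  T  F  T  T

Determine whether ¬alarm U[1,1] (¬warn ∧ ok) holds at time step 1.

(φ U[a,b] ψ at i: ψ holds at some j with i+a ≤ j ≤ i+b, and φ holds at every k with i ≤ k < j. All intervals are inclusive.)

Need some j in [2,2] with (¬warn ∧ ok), and ¬alarm at every k in [1,j-1].
  j=2: (¬warn ∧ ok) holds; ¬alarm holds at every k in [1,1] → satisfied.

Yes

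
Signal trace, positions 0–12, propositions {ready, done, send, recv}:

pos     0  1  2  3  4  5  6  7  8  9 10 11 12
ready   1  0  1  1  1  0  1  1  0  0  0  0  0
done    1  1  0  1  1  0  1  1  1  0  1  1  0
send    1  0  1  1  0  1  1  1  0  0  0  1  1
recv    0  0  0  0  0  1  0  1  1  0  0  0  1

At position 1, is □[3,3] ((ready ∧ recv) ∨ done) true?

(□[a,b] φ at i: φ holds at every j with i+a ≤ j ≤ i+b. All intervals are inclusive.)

Check ((ready ∧ recv) ∨ done) at every j in [4,4]:
  j=4: true
All positions satisfy it → formula holds.

True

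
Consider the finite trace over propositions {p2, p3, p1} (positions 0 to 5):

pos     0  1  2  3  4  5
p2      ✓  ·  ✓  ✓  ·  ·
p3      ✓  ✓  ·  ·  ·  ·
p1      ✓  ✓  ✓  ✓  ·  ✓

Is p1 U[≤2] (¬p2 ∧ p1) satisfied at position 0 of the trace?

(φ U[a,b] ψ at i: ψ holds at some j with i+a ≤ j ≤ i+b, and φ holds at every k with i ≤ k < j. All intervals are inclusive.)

Need some j in [0,2] with (¬p2 ∧ p1), and p1 at every k in [0,j-1].
  j=0: (¬p2 ∧ p1) false.
  j=1: (¬p2 ∧ p1) holds; p1 holds at every k in [0,0] → satisfied.

True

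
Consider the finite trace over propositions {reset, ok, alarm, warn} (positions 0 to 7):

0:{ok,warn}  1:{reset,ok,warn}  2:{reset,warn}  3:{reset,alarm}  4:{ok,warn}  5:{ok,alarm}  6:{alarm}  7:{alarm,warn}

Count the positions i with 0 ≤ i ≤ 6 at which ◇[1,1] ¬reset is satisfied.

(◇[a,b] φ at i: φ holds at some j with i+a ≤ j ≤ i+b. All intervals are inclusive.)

4

Evaluate at each i in [0,6]:
  i=0: ✗ (none in [1,1])
  i=1: ✗ (none in [2,2])
  i=2: ✗ (none in [3,3])
  i=3: ✓ (witness j=4)
  i=4: ✓ (witness j=5)
  i=5: ✓ (witness j=6)
  i=6: ✓ (witness j=7)
Positions where it holds: {3, 4, 5, 6} → 4.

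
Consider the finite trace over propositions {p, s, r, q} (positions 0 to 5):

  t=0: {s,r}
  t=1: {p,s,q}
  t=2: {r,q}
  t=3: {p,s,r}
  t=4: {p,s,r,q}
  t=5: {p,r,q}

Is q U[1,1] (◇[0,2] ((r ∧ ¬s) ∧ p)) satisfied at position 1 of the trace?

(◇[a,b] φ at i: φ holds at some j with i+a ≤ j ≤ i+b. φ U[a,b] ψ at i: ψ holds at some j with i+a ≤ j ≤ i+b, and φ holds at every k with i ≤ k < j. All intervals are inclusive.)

Need some j in [2,2] with ◇[0,2] ((r ∧ ¬s) ∧ p), and q at every k in [1,j-1].
  j=2: ◇[0,2] ((r ∧ ¬s) ∧ p) — fails (none in [2,4]).
No j in the window works → until fails.

False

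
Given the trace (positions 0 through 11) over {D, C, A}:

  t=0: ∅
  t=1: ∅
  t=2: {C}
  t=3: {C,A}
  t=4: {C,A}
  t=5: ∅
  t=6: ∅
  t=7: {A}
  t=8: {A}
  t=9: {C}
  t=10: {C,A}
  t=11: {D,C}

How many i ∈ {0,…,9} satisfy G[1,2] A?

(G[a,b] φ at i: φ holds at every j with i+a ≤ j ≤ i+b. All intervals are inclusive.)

Evaluate at each i in [0,9]:
  i=0: ✗ (fails at j=1)
  i=1: ✗ (fails at j=2)
  i=2: ✓ (all of [3,4])
  i=3: ✗ (fails at j=5)
  i=4: ✗ (fails at j=5)
  i=5: ✗ (fails at j=6)
  i=6: ✓ (all of [7,8])
  i=7: ✗ (fails at j=9)
  i=8: ✗ (fails at j=9)
  i=9: ✗ (fails at j=11)
Positions where it holds: {2, 6} → 2.

2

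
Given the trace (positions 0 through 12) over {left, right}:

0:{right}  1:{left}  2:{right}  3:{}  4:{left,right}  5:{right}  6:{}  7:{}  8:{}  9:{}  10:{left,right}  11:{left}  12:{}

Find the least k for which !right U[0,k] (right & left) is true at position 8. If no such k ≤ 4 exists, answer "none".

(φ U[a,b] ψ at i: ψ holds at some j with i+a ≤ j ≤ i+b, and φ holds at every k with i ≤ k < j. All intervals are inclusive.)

2

Need earliest j ≥ 8 with (right & left), and !right at every k in [8,j-1].
  j=8: rhs fails.
  j=9: rhs fails.
  j=10: rhs holds; lhs holds on [8,9]. k = 2.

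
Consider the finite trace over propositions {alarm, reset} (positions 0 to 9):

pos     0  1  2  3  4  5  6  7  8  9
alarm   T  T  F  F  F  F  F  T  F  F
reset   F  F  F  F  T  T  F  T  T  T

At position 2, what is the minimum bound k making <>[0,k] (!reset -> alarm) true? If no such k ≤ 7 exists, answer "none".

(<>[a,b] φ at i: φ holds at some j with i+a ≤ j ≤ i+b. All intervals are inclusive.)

Scan j = 2,3,… for (!reset -> alarm):
  j=2: fails
  j=3: fails
  j=4: holds
First hit at j=4, so smallest k = 4-2 = 2.

2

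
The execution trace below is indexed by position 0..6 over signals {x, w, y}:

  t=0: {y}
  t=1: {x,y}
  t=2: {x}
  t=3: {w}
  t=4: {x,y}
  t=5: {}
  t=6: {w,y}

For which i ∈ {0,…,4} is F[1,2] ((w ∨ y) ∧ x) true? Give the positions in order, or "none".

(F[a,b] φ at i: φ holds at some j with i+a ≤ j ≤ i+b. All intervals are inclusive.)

Evaluate at each i in [0,4]:
  i=0: ✓ (witness j=1)
  i=1: ✗ (none in [2,3])
  i=2: ✓ (witness j=4)
  i=3: ✓ (witness j=4)
  i=4: ✗ (none in [5,6])

0, 2, 3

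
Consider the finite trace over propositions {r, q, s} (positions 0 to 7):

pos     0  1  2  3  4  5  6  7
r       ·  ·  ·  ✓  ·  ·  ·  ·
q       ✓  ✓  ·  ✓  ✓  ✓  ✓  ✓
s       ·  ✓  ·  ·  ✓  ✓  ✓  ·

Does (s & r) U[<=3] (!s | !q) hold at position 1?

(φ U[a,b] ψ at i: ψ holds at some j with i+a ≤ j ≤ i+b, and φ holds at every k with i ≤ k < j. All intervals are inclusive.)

Need some j in [1,4] with (!s | !q), and (s & r) at every k in [1,j-1].
  j=1: (!s | !q) false.
  j=2: (!s | !q) holds, but (s & r) fails at k=1 → not this j.
  j=3: (!s | !q) holds, but (s & r) fails at k=1 → not this j.
  j=4: (!s | !q) false.
No j in the window works → until fails.

No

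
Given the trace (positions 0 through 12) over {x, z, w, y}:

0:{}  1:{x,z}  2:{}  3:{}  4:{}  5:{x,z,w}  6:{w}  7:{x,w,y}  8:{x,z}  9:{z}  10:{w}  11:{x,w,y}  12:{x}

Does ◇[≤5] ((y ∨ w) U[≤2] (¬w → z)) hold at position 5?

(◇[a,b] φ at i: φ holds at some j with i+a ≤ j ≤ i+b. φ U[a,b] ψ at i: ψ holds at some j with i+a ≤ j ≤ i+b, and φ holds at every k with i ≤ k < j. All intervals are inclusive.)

Yes

Check ((y ∨ w) U[≤2] (¬w → z)) at each j in [5,10]:
  j=5: holds
  j=6: holds
  j=7: holds
  j=8: holds
  j=9: holds
  j=10: holds
Found at j=5 → formula holds.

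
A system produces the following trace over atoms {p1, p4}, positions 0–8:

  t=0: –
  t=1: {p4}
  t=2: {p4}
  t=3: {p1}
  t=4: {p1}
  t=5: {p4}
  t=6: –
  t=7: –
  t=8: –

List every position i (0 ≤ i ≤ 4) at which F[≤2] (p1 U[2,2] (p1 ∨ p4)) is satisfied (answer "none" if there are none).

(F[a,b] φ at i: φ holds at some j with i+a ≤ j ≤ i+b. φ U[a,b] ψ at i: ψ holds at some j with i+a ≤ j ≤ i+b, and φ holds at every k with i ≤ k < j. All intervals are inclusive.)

Evaluate at each i in [0,4]:
  i=0: ✗ (none in [0,2])
  i=1: ✓ (witness j=3)
  i=2: ✓ (witness j=3)
  i=3: ✓ (witness j=3)
  i=4: ✗ (none in [4,6])

1, 2, 3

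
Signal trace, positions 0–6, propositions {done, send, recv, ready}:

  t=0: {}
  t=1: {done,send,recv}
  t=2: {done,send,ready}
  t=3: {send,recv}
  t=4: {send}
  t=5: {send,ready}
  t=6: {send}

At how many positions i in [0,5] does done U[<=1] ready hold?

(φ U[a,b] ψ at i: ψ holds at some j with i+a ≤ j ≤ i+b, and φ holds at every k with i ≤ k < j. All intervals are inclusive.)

3

Evaluate at each i in [0,5]:
  i=0: ✗ (no rhs in [0,1])
  i=1: ✓ (rhs at j=2; lhs holds on [1,1])
  i=2: ✓ (rhs at j=2)
  i=3: ✗ (no rhs in [3,4])
  i=4: ✗ (lhs fails at k=4 before rhs at j=5)
  i=5: ✓ (rhs at j=5)
Positions where it holds: {1, 2, 5} → 3.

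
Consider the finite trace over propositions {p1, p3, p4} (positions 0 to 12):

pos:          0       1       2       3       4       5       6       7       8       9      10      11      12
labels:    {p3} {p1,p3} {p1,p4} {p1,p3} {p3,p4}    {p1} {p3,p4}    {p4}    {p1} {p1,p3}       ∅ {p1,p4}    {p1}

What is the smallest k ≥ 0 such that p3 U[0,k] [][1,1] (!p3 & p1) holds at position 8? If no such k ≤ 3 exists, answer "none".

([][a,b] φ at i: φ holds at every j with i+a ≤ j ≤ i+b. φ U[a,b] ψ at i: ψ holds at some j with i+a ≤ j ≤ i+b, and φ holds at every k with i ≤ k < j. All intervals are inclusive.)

Need earliest j ≥ 8 with [][1,1] (!p3 & p1), and p3 at every k in [8,j-1].
  j=8: rhs fails.
  j=9: rhs fails.
  j=10: rhs holds but lhs fails at k=8.
  j=11: rhs holds but lhs fails at k=8.
No witness within the range → none.

none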